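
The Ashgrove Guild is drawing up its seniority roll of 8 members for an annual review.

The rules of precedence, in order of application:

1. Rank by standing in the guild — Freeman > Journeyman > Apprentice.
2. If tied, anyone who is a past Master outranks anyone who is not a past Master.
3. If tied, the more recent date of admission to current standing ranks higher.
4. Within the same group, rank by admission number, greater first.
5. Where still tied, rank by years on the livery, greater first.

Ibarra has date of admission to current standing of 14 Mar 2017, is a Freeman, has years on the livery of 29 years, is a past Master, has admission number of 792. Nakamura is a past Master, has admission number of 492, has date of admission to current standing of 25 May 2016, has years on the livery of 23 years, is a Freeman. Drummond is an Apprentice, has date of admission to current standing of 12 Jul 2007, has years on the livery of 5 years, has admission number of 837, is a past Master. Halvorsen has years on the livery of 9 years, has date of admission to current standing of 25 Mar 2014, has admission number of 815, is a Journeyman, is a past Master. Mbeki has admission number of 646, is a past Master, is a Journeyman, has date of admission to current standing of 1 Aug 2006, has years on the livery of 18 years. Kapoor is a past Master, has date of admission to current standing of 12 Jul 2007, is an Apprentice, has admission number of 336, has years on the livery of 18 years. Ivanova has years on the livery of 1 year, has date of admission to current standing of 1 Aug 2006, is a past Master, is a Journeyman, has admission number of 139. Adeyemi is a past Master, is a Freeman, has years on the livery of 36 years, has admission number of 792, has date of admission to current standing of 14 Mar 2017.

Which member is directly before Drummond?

Ivanova

By standing in the guild: Adeyemi, Ibarra and Nakamura (Freeman); then Halvorsen, Mbeki and Ivanova (Journeyman); then Drummond and Kapoor (Apprentice).
Adeyemi, Ibarra and Nakamura are each a past Master, so the next rule applies.
Among Adeyemi, Ibarra and Nakamura, by date of admission to current standing (later first): Adeyemi and Ibarra (14 Mar 2017) before Nakamura (25 May 2016).
Adeyemi and Ibarra both have admission number 792, so the next rule applies.
Among Adeyemi and Ibarra, by years on the livery (higher first): Adeyemi (36 years) before Ibarra (29 years).
Halvorsen, Mbeki and Ivanova are each a past Master, so the next rule applies.
Among Halvorsen, Mbeki and Ivanova, by date of admission to current standing (later first): Halvorsen (25 Mar 2014) before Mbeki and Ivanova (1 Aug 2006).
Among Mbeki and Ivanova, by admission number (higher first): Mbeki (646) before Ivanova (139).
Drummond and Kapoor are each a past Master, so the next rule applies.
Drummond and Kapoor both have date of admission to current standing 12 Jul 2007, so the next rule applies.
Among Drummond and Kapoor, by admission number (higher first): Drummond (837) before Kapoor (336).
Order: Adeyemi, Ibarra, Nakamura, Halvorsen, Mbeki, Ivanova, Drummond, Kapoor.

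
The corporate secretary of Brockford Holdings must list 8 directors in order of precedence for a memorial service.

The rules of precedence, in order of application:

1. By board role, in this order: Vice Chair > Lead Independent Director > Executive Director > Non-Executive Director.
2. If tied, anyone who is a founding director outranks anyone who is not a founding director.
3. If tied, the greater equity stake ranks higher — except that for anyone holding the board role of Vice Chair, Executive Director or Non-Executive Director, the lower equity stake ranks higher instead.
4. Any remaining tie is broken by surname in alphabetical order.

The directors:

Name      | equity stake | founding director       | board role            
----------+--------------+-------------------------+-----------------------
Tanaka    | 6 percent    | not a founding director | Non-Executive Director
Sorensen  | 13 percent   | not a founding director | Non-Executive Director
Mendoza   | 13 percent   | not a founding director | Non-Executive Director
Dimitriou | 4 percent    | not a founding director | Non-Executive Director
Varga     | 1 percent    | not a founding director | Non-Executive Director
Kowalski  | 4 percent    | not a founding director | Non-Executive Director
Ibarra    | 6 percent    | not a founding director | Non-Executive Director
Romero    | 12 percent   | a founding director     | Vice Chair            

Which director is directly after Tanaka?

Mendoza

By board role: Romero (Vice Chair); then Varga, Dimitriou, Kowalski, Ibarra, Tanaka, Mendoza and Sorensen (Non-Executive Director).
Varga, Dimitriou, Kowalski, Ibarra, Tanaka, Mendoza and Sorensen are each not a founding director, so the next rule applies.
Among Varga, Dimitriou, Kowalski, Ibarra, Tanaka, Mendoza and Sorensen, by equity stake (lower first) (reversed rule for this group): Varga (1 percent) before Dimitriou and Kowalski (4 percent) before Ibarra and Tanaka (6 percent) before Mendoza and Sorensen (13 percent).
Among Dimitriou and Kowalski, alphabetically by surname: Dimitriou before Kowalski.
Among Ibarra and Tanaka, alphabetically by surname: Ibarra before Tanaka.
Among Mendoza and Sorensen, alphabetically by surname: Mendoza before Sorensen.
Order: Romero, Varga, Dimitriou, Kowalski, Ibarra, Tanaka, Mendoza, Sorensen.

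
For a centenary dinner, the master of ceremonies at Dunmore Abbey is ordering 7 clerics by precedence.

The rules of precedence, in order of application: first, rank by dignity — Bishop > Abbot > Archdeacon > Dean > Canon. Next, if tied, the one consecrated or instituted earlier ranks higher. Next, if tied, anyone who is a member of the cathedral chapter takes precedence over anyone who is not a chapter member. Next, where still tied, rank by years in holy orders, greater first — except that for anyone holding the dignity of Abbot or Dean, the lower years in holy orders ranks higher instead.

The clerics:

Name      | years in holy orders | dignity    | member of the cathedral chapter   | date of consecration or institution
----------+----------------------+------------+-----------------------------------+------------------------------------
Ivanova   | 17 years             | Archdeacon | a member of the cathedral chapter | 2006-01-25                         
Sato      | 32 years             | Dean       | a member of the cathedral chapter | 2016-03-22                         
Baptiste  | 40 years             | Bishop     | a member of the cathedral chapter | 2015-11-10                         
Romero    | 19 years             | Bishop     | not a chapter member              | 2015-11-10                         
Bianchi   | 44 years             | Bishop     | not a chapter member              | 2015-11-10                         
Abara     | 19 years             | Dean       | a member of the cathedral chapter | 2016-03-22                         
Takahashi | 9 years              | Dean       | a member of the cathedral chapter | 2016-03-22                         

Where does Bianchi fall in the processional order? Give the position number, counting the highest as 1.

By dignity: Baptiste, Bianchi and Romero (Bishop); then Ivanova (Archdeacon); then Takahashi, Abara and Sato (Dean).
Baptiste, Bianchi and Romero all have date of consecration or institution 2015-11-10, so the next rule applies.
Among Baptiste, Bianchi and Romero, a member of the cathedral chapter before not a chapter member: Baptiste (a member of the cathedral chapter) before Bianchi and Romero (not a chapter member).
Among Bianchi and Romero, by years in holy orders (higher first): Bianchi (44 years) before Romero (19 years).
Takahashi, Abara and Sato all have date of consecration or institution 2016-03-22, so the next rule applies.
Takahashi, Abara and Sato are each a member of the cathedral chapter, so the next rule applies.
Among Takahashi, Abara and Sato, by years in holy orders (lower first) (reversed rule for this group): Takahashi (9 years) before Abara (19 years) before Sato (32 years).
Order: Baptiste, Bianchi, Romero, Ivanova, Takahashi, Abara, Sato. So position 2.

2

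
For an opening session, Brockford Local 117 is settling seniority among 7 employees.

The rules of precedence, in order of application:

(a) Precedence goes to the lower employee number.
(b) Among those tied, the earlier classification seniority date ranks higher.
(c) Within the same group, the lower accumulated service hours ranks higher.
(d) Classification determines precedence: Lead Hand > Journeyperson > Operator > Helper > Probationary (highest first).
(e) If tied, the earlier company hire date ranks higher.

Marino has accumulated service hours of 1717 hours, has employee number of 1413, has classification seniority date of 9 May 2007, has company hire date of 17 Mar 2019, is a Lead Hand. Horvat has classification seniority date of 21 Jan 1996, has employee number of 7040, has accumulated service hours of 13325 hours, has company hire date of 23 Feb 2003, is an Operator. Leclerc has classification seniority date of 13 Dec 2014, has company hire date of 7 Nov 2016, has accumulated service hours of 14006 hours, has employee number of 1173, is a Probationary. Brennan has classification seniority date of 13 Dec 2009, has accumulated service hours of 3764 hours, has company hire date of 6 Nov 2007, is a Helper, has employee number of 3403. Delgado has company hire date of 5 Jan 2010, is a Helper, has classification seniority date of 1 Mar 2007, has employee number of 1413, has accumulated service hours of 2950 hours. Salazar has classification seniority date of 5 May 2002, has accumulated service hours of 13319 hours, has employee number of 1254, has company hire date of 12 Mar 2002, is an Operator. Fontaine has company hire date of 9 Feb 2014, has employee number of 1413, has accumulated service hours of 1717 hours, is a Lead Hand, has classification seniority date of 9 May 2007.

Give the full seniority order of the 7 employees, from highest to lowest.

Leclerc, Salazar, Delgado, Fontaine, Marino, Brennan, Horvat

By employee number (lower first): Leclerc (1173); then Salazar (1254); then Delgado, Fontaine and Marino (each 1413); then Brennan (3403); then Horvat (7040).
Among Delgado, Fontaine and Marino, by classification seniority date (earlier first): Delgado (1 Mar 2007) before Fontaine and Marino (9 May 2007).
Fontaine and Marino both have accumulated service hours 1717 hours, so the next rule applies.
Fontaine and Marino are each Lead Hand, so the next rule applies.
Among Fontaine and Marino, by company hire date (earlier first): Fontaine (9 Feb 2014) before Marino (17 Mar 2019).
Full order: Leclerc, Salazar, Delgado, Fontaine, Marino, Brennan, Horvat.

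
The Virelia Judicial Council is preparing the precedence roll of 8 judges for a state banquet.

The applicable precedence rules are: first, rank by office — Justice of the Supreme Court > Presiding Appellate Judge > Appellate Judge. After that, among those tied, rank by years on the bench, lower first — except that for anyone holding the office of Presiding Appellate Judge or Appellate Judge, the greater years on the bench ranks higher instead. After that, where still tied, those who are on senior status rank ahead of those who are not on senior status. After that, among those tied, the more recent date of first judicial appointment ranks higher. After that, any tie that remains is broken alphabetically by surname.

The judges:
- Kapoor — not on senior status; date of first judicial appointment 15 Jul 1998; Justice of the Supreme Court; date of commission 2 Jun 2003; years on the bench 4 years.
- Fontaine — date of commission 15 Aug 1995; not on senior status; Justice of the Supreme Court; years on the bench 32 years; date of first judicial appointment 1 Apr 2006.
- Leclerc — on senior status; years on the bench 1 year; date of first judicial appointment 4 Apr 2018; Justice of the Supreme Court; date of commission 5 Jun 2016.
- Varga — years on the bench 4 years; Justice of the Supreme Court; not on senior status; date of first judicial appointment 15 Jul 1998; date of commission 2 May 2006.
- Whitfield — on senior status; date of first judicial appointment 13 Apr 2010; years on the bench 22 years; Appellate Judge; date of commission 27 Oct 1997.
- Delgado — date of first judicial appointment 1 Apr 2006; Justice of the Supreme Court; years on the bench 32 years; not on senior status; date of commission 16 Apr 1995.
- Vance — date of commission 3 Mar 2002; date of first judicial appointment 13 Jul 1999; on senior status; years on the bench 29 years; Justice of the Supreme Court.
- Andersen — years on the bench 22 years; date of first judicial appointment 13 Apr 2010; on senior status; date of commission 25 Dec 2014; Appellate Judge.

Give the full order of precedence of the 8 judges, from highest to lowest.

Leclerc, Kapoor, Varga, Vance, Delgado, Fontaine, Andersen, Whitfield

By office: Leclerc, Kapoor, Varga, Vance, Delgado and Fontaine (Justice of the Supreme Court); then Andersen and Whitfield (Appellate Judge).
Among Leclerc, Kapoor, Varga, Vance, Delgado and Fontaine, by years on the bench (lower first): Leclerc (1 year) before Kapoor and Varga (4 years) before Vance (29 years) before Delgado and Fontaine (32 years).
Kapoor and Varga are each not on senior status, so the next rule applies.
Kapoor and Varga both have date of first judicial appointment 15 Jul 1998, so the next rule applies.
Among Kapoor and Varga, alphabetically by surname: Kapoor before Varga.
Delgado and Fontaine are each not on senior status, so the next rule applies.
Delgado and Fontaine both have date of first judicial appointment 1 Apr 2006, so the next rule applies.
Among Delgado and Fontaine, alphabetically by surname: Delgado before Fontaine.
Andersen and Whitfield both have years on the bench 22 years, so the next rule applies.
Andersen and Whitfield are each on senior status, so the next rule applies.
Andersen and Whitfield both have date of first judicial appointment 13 Apr 2010, so the next rule applies.
Among Andersen and Whitfield, alphabetically by surname: Andersen before Whitfield.
Full order: Leclerc, Kapoor, Varga, Vance, Delgado, Fontaine, Andersen, Whitfield.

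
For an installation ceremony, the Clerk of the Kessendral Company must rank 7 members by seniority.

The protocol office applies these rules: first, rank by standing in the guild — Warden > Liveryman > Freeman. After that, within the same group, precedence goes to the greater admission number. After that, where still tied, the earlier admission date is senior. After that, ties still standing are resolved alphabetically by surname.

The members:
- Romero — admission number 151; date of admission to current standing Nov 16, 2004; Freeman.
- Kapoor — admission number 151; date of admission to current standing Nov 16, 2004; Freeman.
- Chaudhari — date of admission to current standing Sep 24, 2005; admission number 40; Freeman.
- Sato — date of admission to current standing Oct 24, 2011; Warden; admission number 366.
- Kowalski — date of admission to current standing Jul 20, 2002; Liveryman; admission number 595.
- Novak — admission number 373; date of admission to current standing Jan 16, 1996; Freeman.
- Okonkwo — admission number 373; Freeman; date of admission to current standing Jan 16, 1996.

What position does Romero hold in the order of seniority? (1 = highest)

6

By standing in the guild: Sato (Warden); then Kowalski (Liveryman); then Novak, Okonkwo, Kapoor, Romero and Chaudhari (Freeman).
Among Novak, Okonkwo, Kapoor, Romero and Chaudhari, by admission number (higher first): Novak and Okonkwo (373) before Kapoor and Romero (151) before Chaudhari (40).
Novak and Okonkwo both have date of admission to current standing Jan 16, 1996, so the next rule applies.
Among Novak and Okonkwo, alphabetically by surname: Novak before Okonkwo.
Kapoor and Romero both have date of admission to current standing Nov 16, 2004, so the next rule applies.
Among Kapoor and Romero, alphabetically by surname: Kapoor before Romero.
Order: Sato, Kowalski, Novak, Okonkwo, Kapoor, Romero, Chaudhari. So position 6.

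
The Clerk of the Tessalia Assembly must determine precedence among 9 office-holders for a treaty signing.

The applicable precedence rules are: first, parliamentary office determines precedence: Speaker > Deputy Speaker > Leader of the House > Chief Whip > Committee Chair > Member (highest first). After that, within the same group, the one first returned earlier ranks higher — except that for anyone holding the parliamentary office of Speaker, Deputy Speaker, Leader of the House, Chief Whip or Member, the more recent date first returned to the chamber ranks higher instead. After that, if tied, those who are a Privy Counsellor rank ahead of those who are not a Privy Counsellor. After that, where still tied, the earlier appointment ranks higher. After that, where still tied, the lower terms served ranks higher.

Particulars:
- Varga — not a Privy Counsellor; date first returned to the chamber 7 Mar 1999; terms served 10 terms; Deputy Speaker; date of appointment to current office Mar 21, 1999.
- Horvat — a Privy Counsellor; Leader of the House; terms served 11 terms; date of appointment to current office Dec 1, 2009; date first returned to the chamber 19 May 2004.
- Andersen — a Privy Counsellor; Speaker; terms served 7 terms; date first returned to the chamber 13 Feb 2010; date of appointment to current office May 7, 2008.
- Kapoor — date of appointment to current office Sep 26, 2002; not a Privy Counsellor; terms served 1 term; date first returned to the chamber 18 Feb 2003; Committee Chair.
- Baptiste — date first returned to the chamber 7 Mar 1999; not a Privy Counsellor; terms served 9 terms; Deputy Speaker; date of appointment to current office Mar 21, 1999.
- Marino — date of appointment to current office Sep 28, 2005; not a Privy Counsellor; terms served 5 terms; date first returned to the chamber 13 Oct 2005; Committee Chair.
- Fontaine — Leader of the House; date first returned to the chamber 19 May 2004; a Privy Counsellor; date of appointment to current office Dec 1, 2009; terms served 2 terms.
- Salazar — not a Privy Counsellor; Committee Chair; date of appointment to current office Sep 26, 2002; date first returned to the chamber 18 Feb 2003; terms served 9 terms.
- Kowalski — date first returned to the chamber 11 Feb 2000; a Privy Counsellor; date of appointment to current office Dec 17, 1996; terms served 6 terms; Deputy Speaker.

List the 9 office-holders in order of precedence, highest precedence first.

By parliamentary office: Andersen (Speaker); then Kowalski, Baptiste and Varga (Deputy Speaker); then Fontaine and Horvat (Leader of the House); then Kapoor, Salazar and Marino (Committee Chair).
Among Kowalski, Baptiste and Varga, by date first returned to the chamber (later first) (reversed rule for this group): Kowalski (11 Feb 2000) before Baptiste and Varga (7 Mar 1999).
Baptiste and Varga are each not a Privy Counsellor, so the next rule applies.
Baptiste and Varga both have date of appointment to current office Mar 21, 1999, so the next rule applies.
Among Baptiste and Varga, by terms served (lower first): Baptiste (9 terms) before Varga (10 terms).
Fontaine and Horvat both have date first returned to the chamber 19 May 2004, so the next rule applies.
Fontaine and Horvat are each a Privy Counsellor, so the next rule applies.
Fontaine and Horvat both have date of appointment to current office Dec 1, 2009, so the next rule applies.
Among Fontaine and Horvat, by terms served (lower first): Fontaine (2 terms) before Horvat (11 terms).
Among Kapoor, Salazar and Marino, by date first returned to the chamber (earlier first): Kapoor and Salazar (18 Feb 2003) before Marino (13 Oct 2005).
Kapoor and Salazar are each not a Privy Counsellor, so the next rule applies.
Kapoor and Salazar both have date of appointment to current office Sep 26, 2002, so the next rule applies.
Among Kapoor and Salazar, by terms served (lower first): Kapoor (1 term) before Salazar (9 terms).
Full order: Andersen, Kowalski, Baptiste, Varga, Fontaine, Horvat, Kapoor, Salazar, Marino.

Andersen, Kowalski, Baptiste, Varga, Fontaine, Horvat, Kapoor, Salazar, Marino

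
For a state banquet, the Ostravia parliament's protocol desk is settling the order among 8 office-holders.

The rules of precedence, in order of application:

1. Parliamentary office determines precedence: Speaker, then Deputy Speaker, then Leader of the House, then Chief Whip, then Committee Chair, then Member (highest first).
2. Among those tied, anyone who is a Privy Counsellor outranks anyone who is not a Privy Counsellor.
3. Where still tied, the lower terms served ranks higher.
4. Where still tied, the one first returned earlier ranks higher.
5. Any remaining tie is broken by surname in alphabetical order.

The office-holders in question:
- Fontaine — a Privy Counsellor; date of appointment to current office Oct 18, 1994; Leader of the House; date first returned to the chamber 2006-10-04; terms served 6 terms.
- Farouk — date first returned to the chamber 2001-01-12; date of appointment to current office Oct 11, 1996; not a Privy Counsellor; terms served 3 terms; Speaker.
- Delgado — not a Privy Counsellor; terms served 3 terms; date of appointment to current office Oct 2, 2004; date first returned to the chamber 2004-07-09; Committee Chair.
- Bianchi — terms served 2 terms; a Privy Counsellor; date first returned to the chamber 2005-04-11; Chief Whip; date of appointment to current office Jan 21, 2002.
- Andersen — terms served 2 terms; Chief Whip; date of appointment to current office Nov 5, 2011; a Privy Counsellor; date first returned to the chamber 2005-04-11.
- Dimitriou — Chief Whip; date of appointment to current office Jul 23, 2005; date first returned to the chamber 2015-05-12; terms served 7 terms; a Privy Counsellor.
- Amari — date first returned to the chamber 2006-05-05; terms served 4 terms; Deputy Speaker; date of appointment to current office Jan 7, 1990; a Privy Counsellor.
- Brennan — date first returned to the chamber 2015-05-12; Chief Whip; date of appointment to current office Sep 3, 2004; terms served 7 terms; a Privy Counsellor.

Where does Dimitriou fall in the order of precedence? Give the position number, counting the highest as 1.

By parliamentary office: Farouk (Speaker); then Amari (Deputy Speaker); then Fontaine (Leader of the House); then Andersen, Bianchi, Brennan and Dimitriou (Chief Whip); then Delgado (Committee Chair).
Andersen, Bianchi, Brennan and Dimitriou are each a Privy Counsellor, so the next rule applies.
Among Andersen, Bianchi, Brennan and Dimitriou, by terms served (lower first): Andersen and Bianchi (2 terms) before Brennan and Dimitriou (7 terms).
Andersen and Bianchi both have date first returned to the chamber 2005-04-11, so the next rule applies.
Among Andersen and Bianchi, alphabetically by surname: Andersen before Bianchi.
Brennan and Dimitriou both have date first returned to the chamber 2015-05-12, so the next rule applies.
Among Brennan and Dimitriou, alphabetically by surname: Brennan before Dimitriou.
Order: Farouk, Amari, Fontaine, Andersen, Bianchi, Brennan, Dimitriou, Delgado. So position 7.

7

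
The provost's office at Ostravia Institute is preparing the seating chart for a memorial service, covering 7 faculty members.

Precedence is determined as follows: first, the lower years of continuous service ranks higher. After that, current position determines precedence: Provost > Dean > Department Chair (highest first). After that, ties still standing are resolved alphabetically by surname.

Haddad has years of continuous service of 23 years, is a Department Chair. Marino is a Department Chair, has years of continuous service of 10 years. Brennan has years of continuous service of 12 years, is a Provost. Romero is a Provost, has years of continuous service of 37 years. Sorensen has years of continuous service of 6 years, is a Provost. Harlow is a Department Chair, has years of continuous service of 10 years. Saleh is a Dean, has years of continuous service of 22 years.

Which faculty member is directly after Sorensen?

By years of continuous service (lower first): Sorensen (6 years); then Harlow and Marino (both 10 years); then Brennan (12 years); then Saleh (22 years); then Haddad (23 years); then Romero (37 years).
Harlow and Marino are each Department Chair, so the next rule applies.
Among Harlow and Marino, alphabetically by surname: Harlow before Marino.
Order: Sorensen, Harlow, Marino, Brennan, Saleh, Haddad, Romero.

Harlow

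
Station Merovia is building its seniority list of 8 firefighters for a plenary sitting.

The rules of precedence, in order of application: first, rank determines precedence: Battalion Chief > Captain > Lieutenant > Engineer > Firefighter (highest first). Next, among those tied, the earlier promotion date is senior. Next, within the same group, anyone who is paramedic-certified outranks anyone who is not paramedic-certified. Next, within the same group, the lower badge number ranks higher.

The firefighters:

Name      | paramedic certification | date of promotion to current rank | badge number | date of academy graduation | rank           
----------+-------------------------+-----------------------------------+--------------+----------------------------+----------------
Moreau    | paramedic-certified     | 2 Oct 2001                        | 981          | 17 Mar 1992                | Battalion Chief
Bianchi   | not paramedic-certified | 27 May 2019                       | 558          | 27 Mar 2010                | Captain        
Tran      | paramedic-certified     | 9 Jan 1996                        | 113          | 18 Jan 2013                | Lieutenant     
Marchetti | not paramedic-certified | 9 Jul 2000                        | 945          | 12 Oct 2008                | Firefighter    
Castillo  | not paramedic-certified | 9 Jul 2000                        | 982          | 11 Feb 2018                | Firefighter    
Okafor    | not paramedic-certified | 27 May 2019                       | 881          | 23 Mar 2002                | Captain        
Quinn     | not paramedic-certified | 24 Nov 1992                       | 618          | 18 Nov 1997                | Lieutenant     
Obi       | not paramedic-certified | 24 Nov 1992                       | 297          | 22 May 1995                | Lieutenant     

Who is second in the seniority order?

By rank: Moreau (Battalion Chief); then Bianchi and Okafor (Captain); then Obi, Quinn and Tran (Lieutenant); then Marchetti and Castillo (Firefighter).
Bianchi and Okafor both have date of promotion to current rank 27 May 2019, so the next rule applies.
Bianchi and Okafor are each not paramedic-certified, so the next rule applies.
Among Bianchi and Okafor, by badge number (lower first): Bianchi (558) before Okafor (881).
Among Obi, Quinn and Tran, by date of promotion to current rank (earlier first): Obi and Quinn (24 Nov 1992) before Tran (9 Jan 1996).
Obi and Quinn are each not paramedic-certified, so the next rule applies.
Among Obi and Quinn, by badge number (lower first): Obi (297) before Quinn (618).
Marchetti and Castillo both have date of promotion to current rank 9 Jul 2000, so the next rule applies.
Marchetti and Castillo are each not paramedic-certified, so the next rule applies.
Among Marchetti and Castillo, by badge number (lower first): Marchetti (945) before Castillo (982).
Order: Moreau, Bianchi, Okafor, Obi, Quinn, Tran, Marchetti, Castillo.

Bianchi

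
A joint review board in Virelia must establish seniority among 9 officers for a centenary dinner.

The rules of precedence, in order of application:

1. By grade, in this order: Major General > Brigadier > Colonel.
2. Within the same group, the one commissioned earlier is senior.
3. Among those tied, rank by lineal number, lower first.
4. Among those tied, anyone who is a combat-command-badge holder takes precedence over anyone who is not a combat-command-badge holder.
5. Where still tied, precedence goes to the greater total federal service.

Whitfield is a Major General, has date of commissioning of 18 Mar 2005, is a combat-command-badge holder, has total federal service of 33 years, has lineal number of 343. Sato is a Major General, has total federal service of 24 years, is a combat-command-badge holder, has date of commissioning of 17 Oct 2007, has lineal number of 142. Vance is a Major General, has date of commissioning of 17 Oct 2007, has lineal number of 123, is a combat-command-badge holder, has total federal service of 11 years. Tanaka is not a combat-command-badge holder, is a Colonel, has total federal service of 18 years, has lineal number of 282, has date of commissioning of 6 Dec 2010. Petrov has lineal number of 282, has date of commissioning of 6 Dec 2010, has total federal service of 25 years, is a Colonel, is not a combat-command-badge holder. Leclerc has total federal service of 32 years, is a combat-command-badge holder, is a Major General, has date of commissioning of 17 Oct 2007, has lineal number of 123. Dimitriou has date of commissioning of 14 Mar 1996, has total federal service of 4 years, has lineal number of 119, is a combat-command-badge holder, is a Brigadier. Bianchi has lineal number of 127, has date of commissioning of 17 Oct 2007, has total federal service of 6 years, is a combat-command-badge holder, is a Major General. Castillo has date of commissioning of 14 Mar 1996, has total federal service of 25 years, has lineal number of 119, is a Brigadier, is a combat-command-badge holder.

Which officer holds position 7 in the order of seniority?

Dimitriou

By grade: Whitfield, Leclerc, Vance, Bianchi and Sato (Major General); then Castillo and Dimitriou (Brigadier); then Petrov and Tanaka (Colonel).
Among Whitfield, Leclerc, Vance, Bianchi and Sato, by date of commissioning (earlier first): Whitfield (18 Mar 2005) before Leclerc, Vance, Bianchi and Sato (17 Oct 2007).
Among Leclerc, Vance, Bianchi and Sato, by lineal number (lower first): Leclerc and Vance (123) before Bianchi (127) before Sato (142).
Leclerc and Vance are each a combat-command-badge holder, so the next rule applies.
Among Leclerc and Vance, by total federal service (higher first): Leclerc (32 years) before Vance (11 years).
Castillo and Dimitriou both have date of commissioning 14 Mar 1996, so the next rule applies.
Castillo and Dimitriou both have lineal number 119, so the next rule applies.
Castillo and Dimitriou are each a combat-command-badge holder, so the next rule applies.
Among Castillo and Dimitriou, by total federal service (higher first): Castillo (25 years) before Dimitriou (4 years).
Petrov and Tanaka both have date of commissioning 6 Dec 2010, so the next rule applies.
Petrov and Tanaka both have lineal number 282, so the next rule applies.
Petrov and Tanaka are each not a combat-command-badge holder, so the next rule applies.
Among Petrov and Tanaka, by total federal service (higher first): Petrov (25 years) before Tanaka (18 years).
Order: Whitfield, Leclerc, Vance, Bianchi, Sato, Castillo, Dimitriou, Petrov, Tanaka.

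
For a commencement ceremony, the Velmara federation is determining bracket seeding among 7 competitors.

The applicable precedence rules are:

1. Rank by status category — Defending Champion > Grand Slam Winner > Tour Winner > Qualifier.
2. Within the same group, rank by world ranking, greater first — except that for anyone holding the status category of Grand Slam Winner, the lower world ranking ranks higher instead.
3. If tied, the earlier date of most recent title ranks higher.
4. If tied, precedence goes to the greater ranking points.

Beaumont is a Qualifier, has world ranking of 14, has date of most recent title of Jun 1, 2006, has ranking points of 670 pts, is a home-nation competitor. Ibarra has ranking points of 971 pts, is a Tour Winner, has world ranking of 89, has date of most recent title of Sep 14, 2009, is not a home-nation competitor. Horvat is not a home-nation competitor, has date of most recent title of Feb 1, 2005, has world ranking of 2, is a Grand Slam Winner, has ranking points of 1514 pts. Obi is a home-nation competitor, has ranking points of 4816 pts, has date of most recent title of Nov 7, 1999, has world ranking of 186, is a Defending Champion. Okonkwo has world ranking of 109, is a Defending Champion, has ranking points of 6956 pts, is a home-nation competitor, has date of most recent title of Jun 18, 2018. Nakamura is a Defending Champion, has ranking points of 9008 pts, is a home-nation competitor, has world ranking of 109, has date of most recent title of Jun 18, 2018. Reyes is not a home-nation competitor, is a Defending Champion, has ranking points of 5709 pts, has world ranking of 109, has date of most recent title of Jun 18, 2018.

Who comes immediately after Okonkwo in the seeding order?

By status category: Obi, Nakamura, Okonkwo and Reyes (Defending Champion); then Horvat (Grand Slam Winner); then Ibarra (Tour Winner); then Beaumont (Qualifier).
Among Obi, Nakamura, Okonkwo and Reyes, by world ranking (higher first): Obi (186) before Nakamura, Okonkwo and Reyes (109).
Nakamura, Okonkwo and Reyes all have date of most recent title Jun 18, 2018, so the next rule applies.
Among Nakamura, Okonkwo and Reyes, by ranking points (higher first): Nakamura (9008 pts) before Okonkwo (6956 pts) before Reyes (5709 pts).
Order: Obi, Nakamura, Okonkwo, Reyes, Horvat, Ibarra, Beaumont.

Reyes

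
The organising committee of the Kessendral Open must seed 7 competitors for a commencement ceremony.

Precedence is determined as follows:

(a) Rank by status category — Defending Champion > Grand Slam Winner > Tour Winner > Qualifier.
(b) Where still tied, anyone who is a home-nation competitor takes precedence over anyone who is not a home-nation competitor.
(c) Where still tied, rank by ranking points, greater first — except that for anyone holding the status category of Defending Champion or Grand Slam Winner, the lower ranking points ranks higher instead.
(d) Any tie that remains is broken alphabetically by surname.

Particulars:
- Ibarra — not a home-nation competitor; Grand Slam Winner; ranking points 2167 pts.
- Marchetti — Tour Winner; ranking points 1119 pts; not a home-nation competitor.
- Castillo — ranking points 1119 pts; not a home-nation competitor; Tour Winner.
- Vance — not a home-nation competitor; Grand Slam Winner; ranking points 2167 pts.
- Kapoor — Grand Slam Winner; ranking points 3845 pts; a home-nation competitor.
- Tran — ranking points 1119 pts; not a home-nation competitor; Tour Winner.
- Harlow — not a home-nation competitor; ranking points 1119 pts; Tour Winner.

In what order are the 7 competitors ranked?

By status category: Kapoor, Ibarra and Vance (Grand Slam Winner); then Castillo, Harlow, Marchetti and Tran (Tour Winner).
Among Kapoor, Ibarra and Vance, a home-nation competitor before not a home-nation competitor: Kapoor (a home-nation competitor) before Ibarra and Vance (not a home-nation competitor).
Ibarra and Vance both have ranking points 2167 pts, so the next rule applies.
Among Ibarra and Vance, alphabetically by surname: Ibarra before Vance.
Castillo, Harlow, Marchetti and Tran are each not a home-nation competitor, so the next rule applies.
Castillo, Harlow, Marchetti and Tran all have ranking points 1119 pts, so the next rule applies.
Among Castillo, Harlow, Marchetti and Tran, alphabetically by surname: Castillo before Harlow before Marchetti before Tran.
Full order: Kapoor, Ibarra, Vance, Castillo, Harlow, Marchetti, Tran.

Kapoor, Ibarra, Vance, Castillo, Harlow, Marchetti, Tran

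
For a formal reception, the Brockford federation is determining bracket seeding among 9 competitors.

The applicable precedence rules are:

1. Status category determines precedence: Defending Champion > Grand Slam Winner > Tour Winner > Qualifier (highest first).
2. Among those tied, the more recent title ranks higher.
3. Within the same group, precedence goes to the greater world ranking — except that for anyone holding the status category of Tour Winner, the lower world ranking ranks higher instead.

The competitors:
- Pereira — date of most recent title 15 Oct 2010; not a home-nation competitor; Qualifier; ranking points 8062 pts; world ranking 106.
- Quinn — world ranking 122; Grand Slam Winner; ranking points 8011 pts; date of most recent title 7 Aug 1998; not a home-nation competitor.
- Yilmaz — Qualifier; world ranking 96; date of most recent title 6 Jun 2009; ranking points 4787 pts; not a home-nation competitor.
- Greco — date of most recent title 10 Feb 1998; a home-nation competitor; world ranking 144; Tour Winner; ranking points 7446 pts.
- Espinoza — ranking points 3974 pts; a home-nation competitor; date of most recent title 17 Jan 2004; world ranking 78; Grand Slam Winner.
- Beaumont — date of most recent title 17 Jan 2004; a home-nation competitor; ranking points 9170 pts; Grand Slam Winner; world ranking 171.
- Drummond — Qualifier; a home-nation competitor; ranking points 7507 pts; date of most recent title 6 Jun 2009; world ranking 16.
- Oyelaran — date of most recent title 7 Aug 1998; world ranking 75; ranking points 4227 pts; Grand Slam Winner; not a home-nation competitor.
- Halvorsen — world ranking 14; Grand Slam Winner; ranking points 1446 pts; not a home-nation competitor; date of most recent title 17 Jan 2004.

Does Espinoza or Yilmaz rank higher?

Espinoza

By status category: Beaumont, Espinoza, Halvorsen, Quinn and Oyelaran (Grand Slam Winner); then Greco (Tour Winner); then Pereira, Yilmaz and Drummond (Qualifier).
Among Beaumont, Espinoza, Halvorsen, Quinn and Oyelaran, by date of most recent title (later first): Beaumont, Espinoza and Halvorsen (17 Jan 2004) before Quinn and Oyelaran (7 Aug 1998).
Among Beaumont, Espinoza and Halvorsen, by world ranking (higher first): Beaumont (171) before Espinoza (78) before Halvorsen (14).
Among Quinn and Oyelaran, by world ranking (higher first): Quinn (122) before Oyelaran (75).
Among Pereira, Yilmaz and Drummond, by date of most recent title (later first): Pereira (15 Oct 2010) before Yilmaz and Drummond (6 Jun 2009).
Among Yilmaz and Drummond, by world ranking (higher first): Yilmaz (96) before Drummond (16).
So Espinoza takes precedence.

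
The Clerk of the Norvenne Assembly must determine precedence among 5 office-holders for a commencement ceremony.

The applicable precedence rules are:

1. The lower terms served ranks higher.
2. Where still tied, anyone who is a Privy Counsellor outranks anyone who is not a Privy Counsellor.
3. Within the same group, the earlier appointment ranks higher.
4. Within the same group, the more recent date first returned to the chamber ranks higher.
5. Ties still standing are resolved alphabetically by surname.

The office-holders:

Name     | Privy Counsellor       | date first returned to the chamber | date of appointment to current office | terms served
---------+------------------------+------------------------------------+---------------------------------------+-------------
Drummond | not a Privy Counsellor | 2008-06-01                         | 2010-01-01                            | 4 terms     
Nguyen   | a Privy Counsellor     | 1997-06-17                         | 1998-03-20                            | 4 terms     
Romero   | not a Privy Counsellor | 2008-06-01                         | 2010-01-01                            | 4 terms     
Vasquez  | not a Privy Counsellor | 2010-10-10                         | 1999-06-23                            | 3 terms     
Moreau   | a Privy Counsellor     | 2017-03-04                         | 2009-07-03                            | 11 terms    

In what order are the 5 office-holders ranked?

Vasquez, Nguyen, Drummond, Romero, Moreau

By terms served (lower first): Vasquez (3 terms); then Nguyen, Drummond and Romero (each 4 terms); then Moreau (11 terms).
Among Nguyen, Drummond and Romero, a Privy Counsellor before not a Privy Counsellor: Nguyen (a Privy Counsellor) before Drummond and Romero (not a Privy Counsellor).
Drummond and Romero both have date of appointment to current office 2010-01-01, so the next rule applies.
Drummond and Romero both have date first returned to the chamber 2008-06-01, so the next rule applies.
Among Drummond and Romero, alphabetically by surname: Drummond before Romero.
Full order: Vasquez, Nguyen, Drummond, Romero, Moreau.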